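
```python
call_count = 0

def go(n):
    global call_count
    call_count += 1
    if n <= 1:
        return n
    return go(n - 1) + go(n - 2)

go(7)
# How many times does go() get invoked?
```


go(7) calls go(6) and go(5); each non-base call branches into two more.
Let C(k) = total number of calls made by go(k), including the call to go(k) itself.
Base cases: C(0) = 1, C(1) = 1
Recurrence: C(k) = 1 + C(k-1) + C(k-2)
  C(2) = 1 + C(1) + C(0) = 1 + 1 + 1 = 3
  C(3) = 1 + C(2) + C(1) = 1 + 3 + 1 = 5
  C(4) = 1 + C(3) + C(2) = 1 + 5 + 3 = 9
  C(5) = 1 + C(4) + C(3) = 1 + 9 + 5 = 15
  C(6) = 1 + C(5) + C(4) = 1 + 15 + 9 = 25
  C(7) = 1 + C(6) + C(5) = 1 + 25 + 15 = 41
Total calls = C(7) = 41


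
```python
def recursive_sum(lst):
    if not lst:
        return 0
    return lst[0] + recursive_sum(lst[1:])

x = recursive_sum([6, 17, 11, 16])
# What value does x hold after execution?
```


recursive_sum([6, 17, 11, 16])
= 6 + recursive_sum([17, 11, 16])
= 6 + 17 + recursive_sum([11, 16])
= 6 + 17 + 11 + recursive_sum([16])
= 6 + 17 + 11 + 16 + recursive_sum([])
= 6 + 17 + 11 + 16 + 0
= 50


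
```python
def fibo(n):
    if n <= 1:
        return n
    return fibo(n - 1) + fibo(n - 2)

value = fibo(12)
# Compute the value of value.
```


fibo(12)
= fibo(11) + fibo(10)
= (fibo(10) + fibo(9)) + fibo(10)
Computing bottom-up: fibo(0)=0, fibo(1)=1, fibo(2)=1, fibo(3)=2, fibo(4)=3, fibo(5)=5, fibo(6)=8, fibo(7)=13, fibo(8)=21, fibo(9)=34, fibo(10)=55, fibo(11)=89, fibo(12)=144
= 144


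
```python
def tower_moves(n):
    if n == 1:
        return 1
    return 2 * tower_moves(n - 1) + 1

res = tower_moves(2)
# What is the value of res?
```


tower_moves(2)
= 2 * tower_moves(1) + 1
Now compute bottom-up:
tower_moves(1) = 1
tower_moves(2) = 2 * 1 + 1 = 3
= 3


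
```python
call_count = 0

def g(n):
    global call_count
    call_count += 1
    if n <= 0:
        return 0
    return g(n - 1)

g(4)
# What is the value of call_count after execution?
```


g(4) calls g(3) calls ... calls g(0)
Total calls: 4 + 1 (for base case) = 5


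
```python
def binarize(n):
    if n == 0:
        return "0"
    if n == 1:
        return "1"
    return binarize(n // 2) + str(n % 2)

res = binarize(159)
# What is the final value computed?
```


binarize(159)
= binarize(79) + "1"
= binarize(39) + "1" + "1"
= binarize(19) + "1" + "1" + "1"
= binarize(9) + "1" + "1" + "1" + "1"
= binarize(4) + "1" + "1" + "1" + "1" + "1"
= binarize(2) + "0" + "1" + "1" + "1" + "1" + "1"
= binarize(1) + "0" + "0" + "1" + "1" + "1" + "1" + "1"
= "1" + "0" + "0" + "1" + "1" + "1" + "1" + "1"
= "10011111"


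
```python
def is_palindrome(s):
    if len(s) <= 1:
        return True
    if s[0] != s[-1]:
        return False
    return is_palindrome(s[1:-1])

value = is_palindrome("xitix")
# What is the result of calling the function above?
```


is_palindrome("xitix")
"xitix": s[0]='x' == s[-1]='x' -> is_palindrome("iti")
"iti": s[0]='i' == s[-1]='i' -> is_palindrome("t")
"t": len <= 1 -> True
= True


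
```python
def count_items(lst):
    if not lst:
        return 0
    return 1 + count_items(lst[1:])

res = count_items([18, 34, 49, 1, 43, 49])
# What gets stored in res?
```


count_items([18, 34, 49, 1, 43, 49])
= 1 + count_items([34, 49, 1, 43, 49])
= 1 + 1 + count_items([49, 1, 43, 49])
= 1 + 1 + 1 + count_items([1, 43, 49])
= 1 + 1 + 1 + 1 + count_items([43, 49])
= 1 + 1 + 1 + 1 + 1 + count_items([49])
= 1 + 1 + 1 + 1 + 1 + 1 + count_items([])
= 1 + 1 + 1 + 1 + 1 + 1 + 0
= 6


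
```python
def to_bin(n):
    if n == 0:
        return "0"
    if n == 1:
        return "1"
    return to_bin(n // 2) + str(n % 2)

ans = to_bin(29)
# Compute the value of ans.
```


to_bin(29)
= to_bin(14) + "1"
= to_bin(7) + "0" + "1"
= to_bin(3) + "1" + "0" + "1"
= to_bin(1) + "1" + "1" + "0" + "1"
= "1" + "1" + "1" + "0" + "1"
= "11101"


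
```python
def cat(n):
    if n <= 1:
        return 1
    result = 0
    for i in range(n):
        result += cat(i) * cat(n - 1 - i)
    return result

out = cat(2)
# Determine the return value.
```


cat(2)
= sum of cat(i) * cat(2-1-i) for i in 0..1
  cat(0)*cat(1) = 1*1 = 1
  cat(1)*cat(0) = 1*1 = 1
= 1 + 1
= 2


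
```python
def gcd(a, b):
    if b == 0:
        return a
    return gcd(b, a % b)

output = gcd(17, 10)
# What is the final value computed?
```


gcd(17, 10)
= gcd(10, 17 % 10) = gcd(10, 7)
= gcd(7, 10 % 7) = gcd(7, 3)
= gcd(3, 7 % 3) = gcd(3, 1)
= gcd(1, 3 % 1) = gcd(1, 0)
b == 0, return a = 1


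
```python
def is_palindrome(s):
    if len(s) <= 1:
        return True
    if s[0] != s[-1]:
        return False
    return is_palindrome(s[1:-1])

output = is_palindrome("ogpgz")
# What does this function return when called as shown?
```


is_palindrome("ogpgz")
"ogpgz": s[0]='o' != s[-1]='z' -> False
= False


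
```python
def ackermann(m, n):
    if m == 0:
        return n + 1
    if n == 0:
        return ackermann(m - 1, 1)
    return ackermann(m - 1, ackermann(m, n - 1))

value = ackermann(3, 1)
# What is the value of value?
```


ackermann(3, 1)
= ackermann(2, ackermann(3, 0))
First compute ackermann(3, 0) = 5
= ackermann(2, 5)
= 13


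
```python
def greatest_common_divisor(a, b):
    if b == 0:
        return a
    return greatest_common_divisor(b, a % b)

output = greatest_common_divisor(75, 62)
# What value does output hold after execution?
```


greatest_common_divisor(75, 62)
= greatest_common_divisor(62, 75 % 62) = greatest_common_divisor(62, 13)
= greatest_common_divisor(13, 62 % 13) = greatest_common_divisor(13, 10)
= greatest_common_divisor(10, 13 % 10) = greatest_common_divisor(10, 3)
= greatest_common_divisor(3, 10 % 3) = greatest_common_divisor(3, 1)
= greatest_common_divisor(1, 3 % 1) = greatest_common_divisor(1, 0)
b == 0, return a = 1


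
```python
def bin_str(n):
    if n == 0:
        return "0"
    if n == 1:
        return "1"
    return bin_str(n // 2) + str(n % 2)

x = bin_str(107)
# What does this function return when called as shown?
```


bin_str(107)
= bin_str(53) + "1"
= bin_str(26) + "1" + "1"
= bin_str(13) + "0" + "1" + "1"
= bin_str(6) + "1" + "0" + "1" + "1"
= bin_str(3) + "0" + "1" + "0" + "1" + "1"
= bin_str(1) + "1" + "0" + "1" + "0" + "1" + "1"
= "1" + "1" + "0" + "1" + "0" + "1" + "1"
= "1101011"


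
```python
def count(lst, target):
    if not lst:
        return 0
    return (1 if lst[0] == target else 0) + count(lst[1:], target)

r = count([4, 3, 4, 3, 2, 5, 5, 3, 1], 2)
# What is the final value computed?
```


count([4, 3, 4, 3, 2, 5, 5, 3, 1], 2)
lst[0]=4 != 2: 0 + count([3, 4, 3, 2, 5, 5, 3, 1], 2)
lst[0]=3 != 2: 0 + count([4, 3, 2, 5, 5, 3, 1], 2)
lst[0]=4 != 2: 0 + count([3, 2, 5, 5, 3, 1], 2)
lst[0]=3 != 2: 0 + count([2, 5, 5, 3, 1], 2)
lst[0]=2 == 2: 1 + count([5, 5, 3, 1], 2)
lst[0]=5 != 2: 0 + count([5, 3, 1], 2)
lst[0]=5 != 2: 0 + count([3, 1], 2)
lst[0]=3 != 2: 0 + count([1], 2)
lst[0]=1 != 2: 0 + count([], 2)
= 1


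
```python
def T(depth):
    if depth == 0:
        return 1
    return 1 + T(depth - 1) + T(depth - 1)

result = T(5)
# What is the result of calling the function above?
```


T(5)
= 1 + T(4) + T(4)
= 1 + 2 * T(4)
T(k) = 2^(k+1) - 1
T(0) = 1
T(1) = 3
T(2) = 7
T(3) = 15
T(4) = 31
T(5) = 2^6 - 1 = 63


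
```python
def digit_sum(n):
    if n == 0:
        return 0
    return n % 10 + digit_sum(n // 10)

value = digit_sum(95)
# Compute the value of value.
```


digit_sum(95)
= 5 + digit_sum(9)
= 5 + 9 + digit_sum(0)
= 5 + 9 + 0
= 14


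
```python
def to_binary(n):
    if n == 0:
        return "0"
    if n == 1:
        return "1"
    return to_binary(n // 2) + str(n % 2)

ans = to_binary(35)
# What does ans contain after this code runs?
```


to_binary(35)
= to_binary(17) + "1"
= to_binary(8) + "1" + "1"
= to_binary(4) + "0" + "1" + "1"
= to_binary(2) + "0" + "0" + "1" + "1"
= to_binary(1) + "0" + "0" + "0" + "1" + "1"
= "1" + "0" + "0" + "0" + "1" + "1"
= "100011"


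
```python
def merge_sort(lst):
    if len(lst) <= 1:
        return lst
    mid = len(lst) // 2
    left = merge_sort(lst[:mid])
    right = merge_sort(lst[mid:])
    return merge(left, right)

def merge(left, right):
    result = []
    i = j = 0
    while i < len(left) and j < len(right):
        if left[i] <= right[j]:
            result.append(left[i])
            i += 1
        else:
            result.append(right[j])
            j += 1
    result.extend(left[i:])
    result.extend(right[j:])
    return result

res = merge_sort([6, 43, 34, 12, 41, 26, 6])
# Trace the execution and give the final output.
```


merge_sort([6, 43, 34, 12, 41, 26, 6])
Split into [6, 43, 34] and [12, 41, 26, 6]
Left sorted: [6, 34, 43]
Right sorted: [6, 12, 26, 41]
Merge [6, 34, 43] and [6, 12, 26, 41]
= [6, 6, 12, 26, 34, 41, 43]


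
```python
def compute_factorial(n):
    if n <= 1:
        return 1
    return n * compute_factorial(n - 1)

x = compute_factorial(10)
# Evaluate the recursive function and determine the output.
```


compute_factorial(10)
= 10 * compute_factorial(9)
= 10 * 9 * compute_factorial(8)
= 10 * 9 * 8 * compute_factorial(7)
= 10 * 9 * 8 * 7 * compute_factorial(6)
= 10 * 9 * 8 * 7 * 6 * compute_factorial(5)
= 10 * 9 * 8 * 7 * 6 * 5 * compute_factorial(4)
= 10 * 9 * 8 * 7 * 6 * 5 * 4 * compute_factorial(3)
= 10 * 9 * 8 * 7 * 6 * 5 * 4 * 3 * compute_factorial(2)
= 10 * 9 * 8 * 7 * 6 * 5 * 4 * 3 * 2 * compute_factorial(1)
= 10 * 9 * 8 * 7 * 6 * 5 * 4 * 3 * 2 * 1
= 3628800


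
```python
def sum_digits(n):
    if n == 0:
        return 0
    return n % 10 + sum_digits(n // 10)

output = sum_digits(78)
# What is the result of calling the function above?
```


sum_digits(78)
= 8 + sum_digits(7)
= 8 + 7 + sum_digits(0)
= 8 + 7 + 0
= 15


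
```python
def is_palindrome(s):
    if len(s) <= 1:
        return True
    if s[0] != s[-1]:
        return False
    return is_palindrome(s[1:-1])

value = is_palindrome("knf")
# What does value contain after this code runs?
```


is_palindrome("knf")
"knf": s[0]='k' != s[-1]='f' -> False
= False


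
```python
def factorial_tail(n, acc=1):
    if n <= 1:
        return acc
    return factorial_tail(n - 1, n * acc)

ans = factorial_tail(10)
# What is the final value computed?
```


factorial_tail(10, 1)
= factorial_tail(9, 10 * 1) = factorial_tail(9, 10)
= factorial_tail(8, 9 * 10) = factorial_tail(8, 90)
= factorial_tail(7, 8 * 90) = factorial_tail(7, 720)
= factorial_tail(6, 7 * 720) = factorial_tail(6, 5040)
= factorial_tail(5, 6 * 5040) = factorial_tail(5, 30240)
= factorial_tail(4, 5 * 30240) = factorial_tail(4, 151200)
= factorial_tail(3, 4 * 151200) = factorial_tail(3, 604800)
= factorial_tail(2, 3 * 604800) = factorial_tail(2, 1814400)
= factorial_tail(1, 2 * 1814400) = factorial_tail(1, 3628800)
n <= 1, return acc = 3628800


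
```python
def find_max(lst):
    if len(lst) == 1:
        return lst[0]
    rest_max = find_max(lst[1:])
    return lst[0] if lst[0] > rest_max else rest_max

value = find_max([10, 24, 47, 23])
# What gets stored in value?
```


find_max([10, 24, 47, 23])
= compare 10 with find_max([24, 47, 23])
= compare 24 with find_max([47, 23])
= compare 47 with find_max([23])
Base: find_max([23]) = 23
compare 47 with 23: max = 47
compare 24 with 47: max = 47
compare 10 with 47: max = 47
= 47


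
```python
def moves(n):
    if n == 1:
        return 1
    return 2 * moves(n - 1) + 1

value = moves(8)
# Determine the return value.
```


moves(8)
= 2 * moves(7) + 1
= 2 * (2 * moves(6) + 1) + 1
= 2 * (2 * (2 * moves(5) + 1) + 1) + 1
= 2 * (2 * (2 * (2 * moves(4) + 1) + 1) + 1) + 1
= 2 * (2 * (2 * (2 * (2 * moves(3) + 1) + 1) + 1) + 1) + 1
= 2 * (2 * (2 * (2 * (2 * (2 * moves(2) + 1) + 1) + 1) + 1) + 1) + 1
= 2 * (2 * (2 * (2 * (2 * (2 * (2 * moves(1) + 1) + 1) + 1) + 1) + 1) + 1) + 1
Now compute bottom-up:
moves(1) = 1
moves(2) = 2 * 1 + 1 = 3
moves(3) = 2 * 3 + 1 = 7
moves(4) = 2 * 7 + 1 = 15
moves(5) = 2 * 15 + 1 = 31
moves(6) = 2 * 31 + 1 = 63
moves(7) = 2 * 63 + 1 = 127
moves(8) = 2 * 127 + 1 = 255
= 255


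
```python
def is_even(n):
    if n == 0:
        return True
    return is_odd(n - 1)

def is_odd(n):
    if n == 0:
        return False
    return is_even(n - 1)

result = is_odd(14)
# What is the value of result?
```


is_odd(14)
= is_even(13)
= is_odd(12)
= is_even(11)
= is_odd(10)
= is_even(9)
= is_odd(8)
= is_even(7)
= is_odd(6)
= is_even(5)
= is_odd(4)
= is_even(3)
= is_odd(2)
= is_even(1)
= is_odd(0)
n == 0: return False
= False


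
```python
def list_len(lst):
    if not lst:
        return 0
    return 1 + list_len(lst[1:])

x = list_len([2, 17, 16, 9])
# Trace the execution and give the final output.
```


list_len([2, 17, 16, 9])
= 1 + list_len([17, 16, 9])
= 1 + 1 + list_len([16, 9])
= 1 + 1 + 1 + list_len([9])
= 1 + 1 + 1 + 1 + list_len([])
= 1 + 1 + 1 + 1 + 0
= 4


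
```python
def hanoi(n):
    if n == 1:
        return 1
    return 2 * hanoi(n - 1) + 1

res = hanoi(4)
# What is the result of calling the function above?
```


hanoi(4)
= 2 * hanoi(3) + 1
= 2 * (2 * hanoi(2) + 1) + 1
= 2 * (2 * (2 * hanoi(1) + 1) + 1) + 1
Now compute bottom-up:
hanoi(1) = 1
hanoi(2) = 2 * 1 + 1 = 3
hanoi(3) = 2 * 3 + 1 = 7
hanoi(4) = 2 * 7 + 1 = 15
= 15


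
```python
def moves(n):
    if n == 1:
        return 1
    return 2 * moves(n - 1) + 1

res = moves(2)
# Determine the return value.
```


moves(2)
= 2 * moves(1) + 1
Now compute bottom-up:
moves(1) = 1
moves(2) = 2 * 1 + 1 = 3
= 3


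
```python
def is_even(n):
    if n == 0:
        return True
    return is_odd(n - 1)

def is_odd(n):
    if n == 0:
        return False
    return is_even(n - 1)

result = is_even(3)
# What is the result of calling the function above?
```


is_even(3)
= is_odd(2)
= is_even(1)
= is_odd(0)
n == 0: return False
= False


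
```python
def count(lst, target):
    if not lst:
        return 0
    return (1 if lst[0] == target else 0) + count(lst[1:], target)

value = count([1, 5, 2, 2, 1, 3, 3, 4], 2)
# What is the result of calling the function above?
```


count([1, 5, 2, 2, 1, 3, 3, 4], 2)
lst[0]=1 != 2: 0 + count([5, 2, 2, 1, 3, 3, 4], 2)
lst[0]=5 != 2: 0 + count([2, 2, 1, 3, 3, 4], 2)
lst[0]=2 == 2: 1 + count([2, 1, 3, 3, 4], 2)
lst[0]=2 == 2: 1 + count([1, 3, 3, 4], 2)
lst[0]=1 != 2: 0 + count([3, 3, 4], 2)
lst[0]=3 != 2: 0 + count([3, 4], 2)
lst[0]=3 != 2: 0 + count([4], 2)
lst[0]=4 != 2: 0 + count([], 2)
= 2


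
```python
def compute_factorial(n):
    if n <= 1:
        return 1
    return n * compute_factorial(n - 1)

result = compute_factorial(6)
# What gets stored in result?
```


compute_factorial(6)
= 6 * compute_factorial(5)
= 6 * 5 * compute_factorial(4)
= 6 * 5 * 4 * compute_factorial(3)
= 6 * 5 * 4 * 3 * compute_factorial(2)
= 6 * 5 * 4 * 3 * 2 * compute_factorial(1)
= 6 * 5 * 4 * 3 * 2 * 1
= 720


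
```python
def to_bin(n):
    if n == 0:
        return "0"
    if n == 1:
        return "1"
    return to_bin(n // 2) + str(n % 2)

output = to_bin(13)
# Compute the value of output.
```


to_bin(13)
= to_bin(6) + "1"
= to_bin(3) + "0" + "1"
= to_bin(1) + "1" + "0" + "1"
= "1" + "1" + "0" + "1"
= "1101"


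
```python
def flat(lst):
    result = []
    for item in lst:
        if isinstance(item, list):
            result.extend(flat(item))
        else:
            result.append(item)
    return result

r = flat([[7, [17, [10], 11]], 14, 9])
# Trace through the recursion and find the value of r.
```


flat([[7, [17, [10], 11]], 14, 9])
Processing each element:
  [7, [17, [10], 11]] is a list -> flat recursively -> [7, 17, 10, 11]
  14 is not a list -> append 14
  9 is not a list -> append 9
= [7, 17, 10, 11, 14, 9]


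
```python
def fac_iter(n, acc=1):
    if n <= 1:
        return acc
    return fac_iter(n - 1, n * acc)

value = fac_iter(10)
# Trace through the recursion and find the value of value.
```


fac_iter(10, 1)
= fac_iter(9, 10 * 1) = fac_iter(9, 10)
= fac_iter(8, 9 * 10) = fac_iter(8, 90)
= fac_iter(7, 8 * 90) = fac_iter(7, 720)
= fac_iter(6, 7 * 720) = fac_iter(6, 5040)
= fac_iter(5, 6 * 5040) = fac_iter(5, 30240)
= fac_iter(4, 5 * 30240) = fac_iter(4, 151200)
= fac_iter(3, 4 * 151200) = fac_iter(3, 604800)
= fac_iter(2, 3 * 604800) = fac_iter(2, 1814400)
= fac_iter(1, 2 * 1814400) = fac_iter(1, 3628800)
n <= 1, return acc = 3628800


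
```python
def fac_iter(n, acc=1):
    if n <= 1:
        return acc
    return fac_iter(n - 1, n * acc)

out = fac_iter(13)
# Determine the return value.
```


fac_iter(13, 1)
= fac_iter(12, 13 * 1) = fac_iter(12, 13)
= fac_iter(11, 12 * 13) = fac_iter(11, 156)
= fac_iter(10, 11 * 156) = fac_iter(10, 1716)
= fac_iter(9, 10 * 1716) = fac_iter(9, 17160)
= fac_iter(8, 9 * 17160) = fac_iter(8, 154440)
= fac_iter(7, 8 * 154440) = fac_iter(7, 1235520)
= fac_iter(6, 7 * 1235520) = fac_iter(6, 8648640)
= fac_iter(5, 6 * 8648640) = fac_iter(5, 51891840)
= fac_iter(4, 5 * 51891840) = fac_iter(4, 259459200)
= fac_iter(3, 4 * 259459200) = fac_iter(3, 1037836800)
= fac_iter(2, 3 * 1037836800) = fac_iter(2, 3113510400)
= fac_iter(1, 2 * 3113510400) = fac_iter(1, 6227020800)
n <= 1, return acc = 6227020800


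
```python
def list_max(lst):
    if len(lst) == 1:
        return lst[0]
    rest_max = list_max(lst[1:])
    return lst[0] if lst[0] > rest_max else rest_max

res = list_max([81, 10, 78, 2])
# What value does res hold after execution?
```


list_max([81, 10, 78, 2])
= compare 81 with list_max([10, 78, 2])
= compare 10 with list_max([78, 2])
= compare 78 with list_max([2])
Base: list_max([2]) = 2
compare 78 with 2: max = 78
compare 10 with 78: max = 78
compare 81 with 78: max = 81
= 81


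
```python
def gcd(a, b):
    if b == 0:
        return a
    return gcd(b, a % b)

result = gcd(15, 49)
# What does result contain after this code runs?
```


gcd(15, 49)
= gcd(49, 15 % 49) = gcd(49, 15)
= gcd(15, 49 % 15) = gcd(15, 4)
= gcd(4, 15 % 4) = gcd(4, 3)
= gcd(3, 4 % 3) = gcd(3, 1)
= gcd(1, 3 % 1) = gcd(1, 0)
b == 0, return a = 1


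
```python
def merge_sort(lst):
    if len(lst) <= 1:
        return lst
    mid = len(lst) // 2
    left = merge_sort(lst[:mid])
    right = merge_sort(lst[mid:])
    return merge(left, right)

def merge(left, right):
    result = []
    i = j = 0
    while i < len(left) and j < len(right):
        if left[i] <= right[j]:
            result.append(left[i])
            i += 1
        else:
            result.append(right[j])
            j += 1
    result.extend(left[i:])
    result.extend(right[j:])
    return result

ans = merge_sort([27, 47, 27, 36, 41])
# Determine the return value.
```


merge_sort([27, 47, 27, 36, 41])
Split into [27, 47] and [27, 36, 41]
Left sorted: [27, 47]
Right sorted: [27, 36, 41]
Merge [27, 47] and [27, 36, 41]
= [27, 27, 36, 41, 47]


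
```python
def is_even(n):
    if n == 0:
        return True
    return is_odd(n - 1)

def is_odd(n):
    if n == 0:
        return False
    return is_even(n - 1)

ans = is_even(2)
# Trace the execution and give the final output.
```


is_even(2)
= is_odd(1)
= is_even(0)
n == 0: return True
= True


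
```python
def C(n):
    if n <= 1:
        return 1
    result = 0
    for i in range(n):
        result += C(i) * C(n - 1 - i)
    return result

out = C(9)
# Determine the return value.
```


C(9)
= sum of C(i) * C(9-1-i) for i in 0..8
First compute sub-values bottom-up:
  C(0) = 1, C(1) = 1
  C(2) = 1*1 + 1*1 = 2
  C(3) = 1*2 + 1*1 + 2*1 = 5
  C(4) = 1*5 + 1*2 + 2*1 + 5*1 = 14
  C(5) = 1*14 + 1*5 + 2*2 + 5*1 + 14*1 = 42
  C(6) = 1*42 + 1*14 + 2*5 + 5*2 + 14*1 + 42*1 = 132
  C(7) = 1*132 + 1*42 + 2*14 + 5*5 + 14*2 + 42*1 + 132*1 = 429
  C(8) = 1*429 + 1*132 + 2*42 + 5*14 + 14*5 + 42*2 + 132*1 + 429*1 = 1430
Now C(9):
  C(0)*C(8) = 1*1430 = 1430
  C(1)*C(7) = 1*429 = 429
  C(2)*C(6) = 2*132 = 264
  C(3)*C(5) = 5*42 = 210
  C(4)*C(4) = 14*14 = 196
  C(5)*C(3) = 42*5 = 210
  C(6)*C(2) = 132*2 = 264
  C(7)*C(1) = 429*1 = 429
  C(8)*C(0) = 1430*1 = 1430
= 1430 + 429 + 264 + 210 + 196 + 210 + 264 + 429 + 1430
= 4862


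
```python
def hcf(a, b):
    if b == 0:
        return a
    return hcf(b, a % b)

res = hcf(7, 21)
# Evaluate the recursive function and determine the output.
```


hcf(7, 21)
= hcf(21, 7 % 21) = hcf(21, 7)
= hcf(7, 21 % 7) = hcf(7, 0)
b == 0, return a = 7


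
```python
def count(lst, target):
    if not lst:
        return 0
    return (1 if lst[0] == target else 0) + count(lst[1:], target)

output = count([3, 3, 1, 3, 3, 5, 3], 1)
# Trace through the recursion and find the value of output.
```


count([3, 3, 1, 3, 3, 5, 3], 1)
lst[0]=3 != 1: 0 + count([3, 1, 3, 3, 5, 3], 1)
lst[0]=3 != 1: 0 + count([1, 3, 3, 5, 3], 1)
lst[0]=1 == 1: 1 + count([3, 3, 5, 3], 1)
lst[0]=3 != 1: 0 + count([3, 5, 3], 1)
lst[0]=3 != 1: 0 + count([5, 3], 1)
lst[0]=5 != 1: 0 + count([3], 1)
lst[0]=3 != 1: 0 + count([], 1)
= 1


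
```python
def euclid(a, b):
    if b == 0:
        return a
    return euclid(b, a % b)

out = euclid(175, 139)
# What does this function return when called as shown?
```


euclid(175, 139)
= euclid(139, 175 % 139) = euclid(139, 36)
= euclid(36, 139 % 36) = euclid(36, 31)
= euclid(31, 36 % 31) = euclid(31, 5)
= euclid(5, 31 % 5) = euclid(5, 1)
= euclid(1, 5 % 1) = euclid(1, 0)
b == 0, return a = 1


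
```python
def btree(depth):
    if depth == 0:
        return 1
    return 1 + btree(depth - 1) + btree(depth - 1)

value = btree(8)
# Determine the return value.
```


btree(8)
= 1 + btree(7) + btree(7)
= 1 + 2 * btree(7)
btree(k) = 2^(k+1) - 1
btree(0) = 1
btree(1) = 3
btree(2) = 7
btree(3) = 15
btree(4) = 31
btree(8) = 2^9 - 1 = 511


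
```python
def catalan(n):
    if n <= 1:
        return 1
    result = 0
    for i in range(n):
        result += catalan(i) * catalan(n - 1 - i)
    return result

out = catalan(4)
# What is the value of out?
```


catalan(4)
= sum of catalan(i) * catalan(4-1-i) for i in 0..3
First compute sub-values bottom-up:
  catalan(0) = 1, catalan(1) = 1
  catalan(2) = 1*1 + 1*1 = 2
  catalan(3) = 1*2 + 1*1 + 2*1 = 5
Now catalan(4):
  catalan(0)*catalan(3) = 1*5 = 5
  catalan(1)*catalan(2) = 1*2 = 2
  catalan(2)*catalan(1) = 2*1 = 2
  catalan(3)*catalan(0) = 5*1 = 5
= 5 + 2 + 2 + 5
= 14


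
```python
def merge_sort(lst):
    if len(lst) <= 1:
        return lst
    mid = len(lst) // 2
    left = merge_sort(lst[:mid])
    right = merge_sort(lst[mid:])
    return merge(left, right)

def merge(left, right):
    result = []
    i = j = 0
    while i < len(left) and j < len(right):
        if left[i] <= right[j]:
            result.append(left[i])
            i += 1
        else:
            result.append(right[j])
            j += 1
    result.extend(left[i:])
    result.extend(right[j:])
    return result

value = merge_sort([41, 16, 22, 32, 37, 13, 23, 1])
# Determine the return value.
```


merge_sort([41, 16, 22, 32, 37, 13, 23, 1])
Split into [41, 16, 22, 32] and [37, 13, 23, 1]
Left sorted: [16, 22, 32, 41]
Right sorted: [1, 13, 23, 37]
Merge [16, 22, 32, 41] and [1, 13, 23, 37]
= [1, 13, 16, 22, 23, 32, 37, 41]


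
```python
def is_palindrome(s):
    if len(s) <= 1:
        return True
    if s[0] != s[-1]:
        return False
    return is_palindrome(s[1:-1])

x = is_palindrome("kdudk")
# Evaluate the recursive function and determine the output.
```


is_palindrome("kdudk")
"kdudk": s[0]='k' == s[-1]='k' -> is_palindrome("dud")
"dud": s[0]='d' == s[-1]='d' -> is_palindrome("u")
"u": len <= 1 -> True
= True


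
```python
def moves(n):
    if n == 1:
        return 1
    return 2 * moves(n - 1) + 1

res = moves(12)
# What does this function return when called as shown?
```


moves(12)
= 2 * moves(11) + 1
= 2 * (2 * moves(10) + 1) + 1
= 2 * (2 * (2 * moves(9) + 1) + 1) + 1
= 2 * (2 * (2 * (2 * moves(8) + 1) + 1) + 1) + 1
= 2 * (2 * (2 * (2 * (2 * moves(7) + 1) + 1) + 1) + 1) + 1
= 2 * (2 * (2 * (2 * (2 * (2 * moves(6) + 1) + 1) + 1) + 1) + 1) + 1
= 2 * (2 * (2 * (2 * (2 * (2 * (2 * moves(5) + 1) + 1) + 1) + 1) + 1) + 1) + 1
= 2 * (2 * (2 * (2 * (2 * (2 * (2 * (2 * moves(4) + 1) + 1) + 1) + 1) + 1) + 1) + 1) + 1
= 2 * (2 * (2 * (2 * (2 * (2 * (2 * (2 * (2 * moves(3) + 1) + 1) + 1) + 1) + 1) + 1) + 1) + 1) + 1
= 2 * (2 * (2 * (2 * (2 * (2 * (2 * (2 * (2 * (2 * moves(2) + 1) + 1) + 1) + 1) + 1) + 1) + 1) + 1) + 1) + 1
= 2 * (2 * (2 * (2 * (2 * (2 * (2 * (2 * (2 * (2 * (2 * moves(1) + 1) + 1) + 1) + 1) + 1) + 1) + 1) + 1) + 1) + 1) + 1
Now compute bottom-up:
moves(1) = 1
moves(2) = 2 * 1 + 1 = 3
moves(3) = 2 * 3 + 1 = 7
moves(4) = 2 * 7 + 1 = 15
moves(5) = 2 * 15 + 1 = 31
moves(6) = 2 * 31 + 1 = 63
moves(7) = 2 * 63 + 1 = 127
moves(8) = 2 * 127 + 1 = 255
moves(9) = 2 * 255 + 1 = 511
moves(10) = 2 * 511 + 1 = 1023
moves(11) = 2 * 1023 + 1 = 2047
moves(12) = 2 * 2047 + 1 = 4095
= 4095


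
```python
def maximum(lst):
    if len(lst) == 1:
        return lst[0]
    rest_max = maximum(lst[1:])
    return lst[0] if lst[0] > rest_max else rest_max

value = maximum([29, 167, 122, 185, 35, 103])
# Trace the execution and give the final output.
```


maximum([29, 167, 122, 185, 35, 103])
= compare 29 with maximum([167, 122, 185, 35, 103])
= compare 167 with maximum([122, 185, 35, 103])
= compare 122 with maximum([185, 35, 103])
= compare 185 with maximum([35, 103])
= compare 35 with maximum([103])
Base: maximum([103]) = 103
compare 35 with 103: max = 103
compare 185 with 103: max = 185
compare 122 with 185: max = 185
compare 167 with 185: max = 185
compare 29 with 185: max = 185
= 185


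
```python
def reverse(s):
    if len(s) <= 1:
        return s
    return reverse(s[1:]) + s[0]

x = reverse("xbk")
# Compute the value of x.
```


reverse("xbk")
= reverse("bk") + "x"
= reverse("k") + "b" + "x"
= "k" + "b" + "x"
= "kbx"


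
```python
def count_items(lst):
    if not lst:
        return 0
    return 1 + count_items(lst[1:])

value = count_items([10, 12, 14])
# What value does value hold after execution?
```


count_items([10, 12, 14])
= 1 + count_items([12, 14])
= 1 + 1 + count_items([14])
= 1 + 1 + 1 + count_items([])
= 1 + 1 + 1 + 0
= 3


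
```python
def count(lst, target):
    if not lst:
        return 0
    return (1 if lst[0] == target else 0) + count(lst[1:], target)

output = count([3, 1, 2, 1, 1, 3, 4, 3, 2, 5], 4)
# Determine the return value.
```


count([3, 1, 2, 1, 1, 3, 4, 3, 2, 5], 4)
lst[0]=3 != 4: 0 + count([1, 2, 1, 1, 3, 4, 3, 2, 5], 4)
lst[0]=1 != 4: 0 + count([2, 1, 1, 3, 4, 3, 2, 5], 4)
lst[0]=2 != 4: 0 + count([1, 1, 3, 4, 3, 2, 5], 4)
lst[0]=1 != 4: 0 + count([1, 3, 4, 3, 2, 5], 4)
lst[0]=1 != 4: 0 + count([3, 4, 3, 2, 5], 4)
lst[0]=3 != 4: 0 + count([4, 3, 2, 5], 4)
lst[0]=4 == 4: 1 + count([3, 2, 5], 4)
lst[0]=3 != 4: 0 + count([2, 5], 4)
lst[0]=2 != 4: 0 + count([5], 4)
lst[0]=5 != 4: 0 + count([], 4)
= 1


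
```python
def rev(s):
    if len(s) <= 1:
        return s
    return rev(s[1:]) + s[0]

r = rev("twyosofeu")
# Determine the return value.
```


rev("twyosofeu")
= rev("wyosofeu") + "t"
= rev("yosofeu") + "w" + "t"
= rev("osofeu") + "y" + "w" + "t"
= rev("sofeu") + "o" + "y" + "w" + "t"
= rev("ofeu") + "s" + "o" + "y" + "w" + "t"
= rev("feu") + "o" + "s" + "o" + "y" + "w" + "t"
= rev("eu") + "f" + "o" + "s" + "o" + "y" + "w" + "t"
= rev("u") + "e" + "f" + "o" + "s" + "o" + "y" + "w" + "t"
= "u" + "e" + "f" + "o" + "s" + "o" + "y" + "w" + "t"
= "uefosoywt"


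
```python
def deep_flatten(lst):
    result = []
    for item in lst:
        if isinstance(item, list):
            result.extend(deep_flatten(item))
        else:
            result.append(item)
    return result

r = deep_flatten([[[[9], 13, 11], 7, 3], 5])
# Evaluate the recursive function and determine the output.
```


deep_flatten([[[[9], 13, 11], 7, 3], 5])
Processing each element:
  [[[9], 13, 11], 7, 3] is a list -> deep_flatten recursively -> [9, 13, 11, 7, 3]
  5 is not a list -> append 5
= [9, 13, 11, 7, 3, 5]


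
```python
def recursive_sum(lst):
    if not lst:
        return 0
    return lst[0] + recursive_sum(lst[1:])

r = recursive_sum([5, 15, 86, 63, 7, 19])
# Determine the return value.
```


recursive_sum([5, 15, 86, 63, 7, 19])
= 5 + recursive_sum([15, 86, 63, 7, 19])
= 5 + 15 + recursive_sum([86, 63, 7, 19])
= 5 + 15 + 86 + recursive_sum([63, 7, 19])
= 5 + 15 + 86 + 63 + recursive_sum([7, 19])
= 5 + 15 + 86 + 63 + 7 + recursive_sum([19])
= 5 + 15 + 86 + 63 + 7 + 19 + recursive_sum([])
= 5 + 15 + 86 + 63 + 7 + 19 + 0
= 195


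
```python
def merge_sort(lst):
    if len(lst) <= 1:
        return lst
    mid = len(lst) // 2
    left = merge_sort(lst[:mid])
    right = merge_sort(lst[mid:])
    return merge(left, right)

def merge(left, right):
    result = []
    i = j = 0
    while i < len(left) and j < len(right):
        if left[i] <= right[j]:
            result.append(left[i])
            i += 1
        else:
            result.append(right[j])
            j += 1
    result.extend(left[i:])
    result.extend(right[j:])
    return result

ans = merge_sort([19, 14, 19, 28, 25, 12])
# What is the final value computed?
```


merge_sort([19, 14, 19, 28, 25, 12])
Split into [19, 14, 19] and [28, 25, 12]
Left sorted: [14, 19, 19]
Right sorted: [12, 25, 28]
Merge [14, 19, 19] and [12, 25, 28]
= [12, 14, 19, 19, 25, 28]


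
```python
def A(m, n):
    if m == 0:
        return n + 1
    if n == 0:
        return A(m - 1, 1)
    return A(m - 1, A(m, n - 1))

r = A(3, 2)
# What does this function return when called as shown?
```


A(3, 2)
= A(2, A(3, 1))
First compute A(3, 1) = 13
= A(2, 13)
= 29


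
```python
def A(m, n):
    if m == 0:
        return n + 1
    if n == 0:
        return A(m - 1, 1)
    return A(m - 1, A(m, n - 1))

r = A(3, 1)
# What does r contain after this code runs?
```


A(3, 1)
= A(2, A(3, 0))
First compute A(3, 0) = 5
= A(2, 5)
= 13


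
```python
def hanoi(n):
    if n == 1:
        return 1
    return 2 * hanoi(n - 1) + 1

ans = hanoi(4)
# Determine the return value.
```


hanoi(4)
= 2 * hanoi(3) + 1
= 2 * (2 * hanoi(2) + 1) + 1
= 2 * (2 * (2 * hanoi(1) + 1) + 1) + 1
Now compute bottom-up:
hanoi(1) = 1
hanoi(2) = 2 * 1 + 1 = 3
hanoi(3) = 2 * 3 + 1 = 7
hanoi(4) = 2 * 7 + 1 = 15
= 15


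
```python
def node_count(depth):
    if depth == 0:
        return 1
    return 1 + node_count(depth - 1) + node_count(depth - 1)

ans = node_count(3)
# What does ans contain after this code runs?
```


node_count(3)
= 1 + node_count(2) + node_count(2)
= 1 + 2 * node_count(2)
node_count(k) = 2^(k+1) - 1
node_count(0) = 1
node_count(1) = 3
node_count(2) = 7
node_count(3) = 15
node_count(3) = 2^4 - 1 = 15


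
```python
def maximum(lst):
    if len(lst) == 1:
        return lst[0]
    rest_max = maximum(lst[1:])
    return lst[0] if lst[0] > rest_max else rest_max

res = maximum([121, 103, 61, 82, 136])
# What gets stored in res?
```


maximum([121, 103, 61, 82, 136])
= compare 121 with maximum([103, 61, 82, 136])
= compare 103 with maximum([61, 82, 136])
= compare 61 with maximum([82, 136])
= compare 82 with maximum([136])
Base: maximum([136]) = 136
compare 82 with 136: max = 136
compare 61 with 136: max = 136
compare 103 with 136: max = 136
compare 121 with 136: max = 136
= 136


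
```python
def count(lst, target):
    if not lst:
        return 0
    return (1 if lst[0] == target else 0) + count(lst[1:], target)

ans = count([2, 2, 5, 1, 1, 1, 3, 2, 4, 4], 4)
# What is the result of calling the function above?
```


count([2, 2, 5, 1, 1, 1, 3, 2, 4, 4], 4)
lst[0]=2 != 4: 0 + count([2, 5, 1, 1, 1, 3, 2, 4, 4], 4)
lst[0]=2 != 4: 0 + count([5, 1, 1, 1, 3, 2, 4, 4], 4)
lst[0]=5 != 4: 0 + count([1, 1, 1, 3, 2, 4, 4], 4)
lst[0]=1 != 4: 0 + count([1, 1, 3, 2, 4, 4], 4)
lst[0]=1 != 4: 0 + count([1, 3, 2, 4, 4], 4)
lst[0]=1 != 4: 0 + count([3, 2, 4, 4], 4)
lst[0]=3 != 4: 0 + count([2, 4, 4], 4)
lst[0]=2 != 4: 0 + count([4, 4], 4)
lst[0]=4 == 4: 1 + count([4], 4)
lst[0]=4 == 4: 1 + count([], 4)
= 2


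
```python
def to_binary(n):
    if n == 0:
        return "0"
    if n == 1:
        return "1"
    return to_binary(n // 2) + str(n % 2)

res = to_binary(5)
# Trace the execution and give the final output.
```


to_binary(5)
= to_binary(2) + "1"
= to_binary(1) + "0" + "1"
= "1" + "0" + "1"
= "101"


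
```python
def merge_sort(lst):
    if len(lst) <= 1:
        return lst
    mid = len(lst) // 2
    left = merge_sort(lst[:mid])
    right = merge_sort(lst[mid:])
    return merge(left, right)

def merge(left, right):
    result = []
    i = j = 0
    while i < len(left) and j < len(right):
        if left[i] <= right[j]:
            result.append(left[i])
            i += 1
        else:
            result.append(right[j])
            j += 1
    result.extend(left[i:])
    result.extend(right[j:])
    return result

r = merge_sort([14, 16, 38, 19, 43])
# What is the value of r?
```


merge_sort([14, 16, 38, 19, 43])
Split into [14, 16] and [38, 19, 43]
Left sorted: [14, 16]
Right sorted: [19, 38, 43]
Merge [14, 16] and [19, 38, 43]
= [14, 16, 19, 38, 43]


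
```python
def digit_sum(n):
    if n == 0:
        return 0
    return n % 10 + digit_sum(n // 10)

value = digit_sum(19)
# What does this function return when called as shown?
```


digit_sum(19)
= 9 + digit_sum(1)
= 9 + 1 + digit_sum(0)
= 9 + 1 + 0
= 10


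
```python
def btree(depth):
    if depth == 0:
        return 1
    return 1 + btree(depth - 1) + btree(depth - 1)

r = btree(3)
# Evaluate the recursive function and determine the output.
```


btree(3)
= 1 + btree(2) + btree(2)
= 1 + 2 * btree(2)
btree(k) = 2^(k+1) - 1
btree(0) = 1
btree(1) = 3
btree(2) = 7
btree(3) = 15
btree(3) = 2^4 - 1 = 15


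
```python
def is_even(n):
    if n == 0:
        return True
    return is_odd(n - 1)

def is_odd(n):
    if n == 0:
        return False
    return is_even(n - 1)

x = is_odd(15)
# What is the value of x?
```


is_odd(15)
= is_even(14)
= is_odd(13)
= is_even(12)
= is_odd(11)
= is_even(10)
= is_odd(9)
= is_even(8)
= is_odd(7)
= is_even(6)
= is_odd(5)
= is_even(4)
= is_odd(3)
= is_even(2)
= is_odd(1)
= is_even(0)
n == 0: return True
= True


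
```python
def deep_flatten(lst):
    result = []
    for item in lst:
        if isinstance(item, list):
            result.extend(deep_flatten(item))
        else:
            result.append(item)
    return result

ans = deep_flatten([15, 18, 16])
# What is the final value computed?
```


deep_flatten([15, 18, 16])
Processing each element:
  15 is not a list -> append 15
  18 is not a list -> append 18
  16 is not a list -> append 16
= [15, 18, 16]


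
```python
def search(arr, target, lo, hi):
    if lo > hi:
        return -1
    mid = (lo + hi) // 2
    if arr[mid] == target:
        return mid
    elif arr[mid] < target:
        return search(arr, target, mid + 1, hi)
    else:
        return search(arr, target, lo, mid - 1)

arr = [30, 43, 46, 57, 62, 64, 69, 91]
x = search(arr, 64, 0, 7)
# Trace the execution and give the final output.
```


search(arr, 64, 0, 7)
lo=0, hi=7, mid=3, arr[mid]=57
57 < 64, search right half
lo=4, hi=7, mid=5, arr[mid]=64
arr[5] == 64, found at index 5
= 5


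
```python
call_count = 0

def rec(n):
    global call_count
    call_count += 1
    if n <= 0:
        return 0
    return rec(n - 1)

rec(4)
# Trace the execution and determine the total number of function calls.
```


rec(4) calls rec(3) calls ... calls rec(0)
Total calls: 4 + 1 (for base case) = 5


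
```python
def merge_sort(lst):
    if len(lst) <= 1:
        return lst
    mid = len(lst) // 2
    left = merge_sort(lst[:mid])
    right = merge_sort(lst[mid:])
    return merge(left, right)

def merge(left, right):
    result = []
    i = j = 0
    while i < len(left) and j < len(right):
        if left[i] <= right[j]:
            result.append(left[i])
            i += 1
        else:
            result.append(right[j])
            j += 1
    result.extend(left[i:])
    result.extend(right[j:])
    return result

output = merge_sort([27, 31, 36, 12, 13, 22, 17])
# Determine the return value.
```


merge_sort([27, 31, 36, 12, 13, 22, 17])
Split into [27, 31, 36] and [12, 13, 22, 17]
Left sorted: [27, 31, 36]
Right sorted: [12, 13, 17, 22]
Merge [27, 31, 36] and [12, 13, 17, 22]
= [12, 13, 17, 22, 27, 31, 36]


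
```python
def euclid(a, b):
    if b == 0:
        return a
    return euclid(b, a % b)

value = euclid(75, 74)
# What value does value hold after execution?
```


euclid(75, 74)
= euclid(74, 75 % 74) = euclid(74, 1)
= euclid(1, 74 % 1) = euclid(1, 0)
b == 0, return a = 1


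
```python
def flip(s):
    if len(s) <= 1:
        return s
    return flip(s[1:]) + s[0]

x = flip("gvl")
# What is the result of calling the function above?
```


flip("gvl")
= flip("vl") + "g"
= flip("l") + "v" + "g"
= "l" + "v" + "g"
= "lvg"


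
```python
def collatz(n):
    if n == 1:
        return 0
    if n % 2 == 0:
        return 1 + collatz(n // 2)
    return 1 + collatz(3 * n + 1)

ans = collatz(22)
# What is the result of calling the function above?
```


collatz(22)
22 is even -> collatz(11)
11 is odd -> 3*11+1 = 34 -> collatz(34)
34 is even -> collatz(17)
17 is odd -> 3*17+1 = 52 -> collatz(52)
52 is even -> collatz(26)
26 is even -> collatz(13)
13 is odd -> 3*13+1 = 40 -> collatz(40)
40 is even -> collatz(20)
20 is even -> collatz(10)
10 is even -> collatz(5)
5 is odd -> 3*5+1 = 16 -> collatz(16)
16 is even -> collatz(8)
8 is even -> collatz(4)
4 is even -> collatz(2)
2 is even -> collatz(1)
Reached 1 after 15 steps
= 15


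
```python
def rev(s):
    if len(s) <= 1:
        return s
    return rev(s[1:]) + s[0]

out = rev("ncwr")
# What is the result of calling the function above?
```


rev("ncwr")
= rev("cwr") + "n"
= rev("wr") + "c" + "n"
= rev("r") + "w" + "c" + "n"
= "r" + "w" + "c" + "n"
= "rwcn"


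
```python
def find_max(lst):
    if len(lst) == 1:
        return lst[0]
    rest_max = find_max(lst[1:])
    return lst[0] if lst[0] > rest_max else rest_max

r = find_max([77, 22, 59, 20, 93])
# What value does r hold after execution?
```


find_max([77, 22, 59, 20, 93])
= compare 77 with find_max([22, 59, 20, 93])
= compare 22 with find_max([59, 20, 93])
= compare 59 with find_max([20, 93])
= compare 20 with find_max([93])
Base: find_max([93]) = 93
compare 20 with 93: max = 93
compare 59 with 93: max = 93
compare 22 with 93: max = 93
compare 77 with 93: max = 93
= 93


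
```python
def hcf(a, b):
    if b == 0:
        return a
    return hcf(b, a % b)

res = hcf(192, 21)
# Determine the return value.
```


hcf(192, 21)
= hcf(21, 192 % 21) = hcf(21, 3)
= hcf(3, 21 % 3) = hcf(3, 0)
b == 0, return a = 3


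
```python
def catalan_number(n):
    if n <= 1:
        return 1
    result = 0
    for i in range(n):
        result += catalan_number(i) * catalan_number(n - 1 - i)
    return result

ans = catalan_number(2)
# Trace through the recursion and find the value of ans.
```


catalan_number(2)
= sum of catalan_number(i) * catalan_number(2-1-i) for i in 0..1
  catalan_number(0)*catalan_number(1) = 1*1 = 1
  catalan_number(1)*catalan_number(0) = 1*1 = 1
= 1 + 1
= 2


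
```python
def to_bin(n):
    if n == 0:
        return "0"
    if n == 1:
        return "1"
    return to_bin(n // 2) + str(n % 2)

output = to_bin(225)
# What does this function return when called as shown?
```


to_bin(225)
= to_bin(112) + "1"
= to_bin(56) + "0" + "1"
= to_bin(28) + "0" + "0" + "1"
= to_bin(14) + "0" + "0" + "0" + "1"
= to_bin(7) + "0" + "0" + "0" + "0" + "1"
= to_bin(3) + "1" + "0" + "0" + "0" + "0" + "1"
= to_bin(1) + "1" + "1" + "0" + "0" + "0" + "0" + "1"
= "1" + "1" + "1" + "0" + "0" + "0" + "0" + "1"
= "11100001"


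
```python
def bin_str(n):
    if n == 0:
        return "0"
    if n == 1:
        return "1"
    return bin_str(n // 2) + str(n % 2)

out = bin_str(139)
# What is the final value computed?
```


bin_str(139)
= bin_str(69) + "1"
= bin_str(34) + "1" + "1"
= bin_str(17) + "0" + "1" + "1"
= bin_str(8) + "1" + "0" + "1" + "1"
= bin_str(4) + "0" + "1" + "0" + "1" + "1"
= bin_str(2) + "0" + "0" + "1" + "0" + "1" + "1"
= bin_str(1) + "0" + "0" + "0" + "1" + "0" + "1" + "1"
= "1" + "0" + "0" + "0" + "1" + "0" + "1" + "1"
= "10001011"


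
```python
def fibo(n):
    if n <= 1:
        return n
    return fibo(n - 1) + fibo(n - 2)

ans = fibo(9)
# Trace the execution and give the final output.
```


fibo(9)
= fibo(8) + fibo(7)
= (fibo(7) + fibo(6)) + fibo(7)
Computing bottom-up: fibo(0)=0, fibo(1)=1, fibo(2)=1, fibo(3)=2, fibo(4)=3, fibo(5)=5, fibo(6)=8, fibo(7)=13, fibo(8)=21, fibo(9)=34
= 34
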